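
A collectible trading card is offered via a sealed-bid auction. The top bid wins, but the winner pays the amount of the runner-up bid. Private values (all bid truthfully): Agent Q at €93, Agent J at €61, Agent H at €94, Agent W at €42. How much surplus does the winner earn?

Sorted high to low: Agent H €94, then Agent Q €93, then Agent J €61, then Agent W €42.
Agent H wins with the top bid and pays the second-highest, €93.
Surplus = €94 − €93 = €1.

Surplus = €1.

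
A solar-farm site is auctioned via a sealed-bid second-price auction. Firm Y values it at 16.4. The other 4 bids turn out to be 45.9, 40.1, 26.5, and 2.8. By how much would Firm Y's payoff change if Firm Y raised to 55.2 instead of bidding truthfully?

The highest competing bid is 45.9.
Bidding truthfully at 16.4: the top bid is 45.9 (a rival), so Firm Y loses. Payoff = 0.0.
Bidding 55.2: Firm Y has the top bid, wins, and pays the second-highest bid 45.9. Payoff = 16.4 − 45.9 = -29.5.
Change = -29.5 − 0.0 = -29.5.

-29.5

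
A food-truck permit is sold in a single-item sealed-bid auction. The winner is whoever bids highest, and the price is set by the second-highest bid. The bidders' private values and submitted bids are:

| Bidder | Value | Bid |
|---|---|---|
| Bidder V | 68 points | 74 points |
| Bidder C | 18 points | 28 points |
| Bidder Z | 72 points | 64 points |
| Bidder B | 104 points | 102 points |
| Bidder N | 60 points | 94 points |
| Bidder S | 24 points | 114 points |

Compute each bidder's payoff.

Sorted high to low: Bidder S 114 points > Bidder B 102 points > Bidder N 94 points > Bidder V 74 points > Bidder Z 64 points > Bidder C 28 points.
Bidder S has the top bid and wins; the price is the second-highest bid, 102 points.
Bidder S's payoff = 24 points − 102 points = -78 points. All other bidders lose, so their payoff is 0.

Bidder V 0 points, Bidder C 0 points, Bidder Z 0 points, Bidder B 0 points, Bidder N 0 points, Bidder S -78 points.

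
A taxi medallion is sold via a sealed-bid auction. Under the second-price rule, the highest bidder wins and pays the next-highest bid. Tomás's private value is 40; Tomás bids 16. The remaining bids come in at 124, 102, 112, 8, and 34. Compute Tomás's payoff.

Highest competing bid: 124.
Tomás's bid 16 is not the highest, so Tomás loses, pays nothing, and earns zero payoff.

Payoff = 0.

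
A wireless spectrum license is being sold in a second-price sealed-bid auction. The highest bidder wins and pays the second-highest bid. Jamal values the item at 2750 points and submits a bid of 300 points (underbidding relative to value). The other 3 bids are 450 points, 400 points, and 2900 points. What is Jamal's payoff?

0 points

Highest competing bid: 2900 points.
Jamal's bid 300 points is not the highest, so Jamal loses, pays nothing, and earns zero payoff.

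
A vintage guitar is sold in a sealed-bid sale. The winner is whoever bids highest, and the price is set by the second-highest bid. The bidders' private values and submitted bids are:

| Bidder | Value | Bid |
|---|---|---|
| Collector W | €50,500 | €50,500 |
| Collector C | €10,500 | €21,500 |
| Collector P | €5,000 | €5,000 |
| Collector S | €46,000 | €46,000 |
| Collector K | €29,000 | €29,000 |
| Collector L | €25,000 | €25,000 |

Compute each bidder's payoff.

Payoffs: Collector W €4,500, Collector C €0, Collector P €0, Collector S €0, Collector K €0, Collector L €0.

Sorted high to low: Collector W €50,500 > Collector S €46,000 > Collector K €29,000 > Collector L €25,000 > Collector C €21,500 > Collector P €5,000.
Collector W has the top bid and wins; the price is the second-highest bid, €46,000.
Collector W's payoff = €50,500 − €46,000 = €4,500. All other bidders lose, so their payoff is 0.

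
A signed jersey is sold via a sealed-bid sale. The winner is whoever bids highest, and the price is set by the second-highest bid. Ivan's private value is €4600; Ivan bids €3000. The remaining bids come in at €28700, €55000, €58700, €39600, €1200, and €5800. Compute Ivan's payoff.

Highest competing bid: €58700.
Ivan's bid €3000 is not the highest, so Ivan loses, pays nothing, and earns zero payoff.

Payoff = €0.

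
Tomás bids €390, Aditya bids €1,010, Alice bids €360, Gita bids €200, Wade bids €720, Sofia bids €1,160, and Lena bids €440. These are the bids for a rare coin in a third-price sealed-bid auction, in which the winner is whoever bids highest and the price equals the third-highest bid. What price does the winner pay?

The winner pays €720.

Ordered from highest: Sofia €1,160; Aditya €1,010; Wade €720; Lena €440; Tomás €390; Alice €360; Gita €200.
Sofia is the highest bidder, so Sofia wins.
Under the third-price rule, the price is the third-highest bid: €720.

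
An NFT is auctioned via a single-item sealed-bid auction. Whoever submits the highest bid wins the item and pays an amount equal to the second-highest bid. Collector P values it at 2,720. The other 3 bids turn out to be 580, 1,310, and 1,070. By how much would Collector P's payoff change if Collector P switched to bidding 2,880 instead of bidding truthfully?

The highest competing bid is 1,310.
Bidding truthfully at 2,720: Collector P has the top bid, wins, and pays the second-highest bid 1,310. Payoff = 2,720 − 1,310 = 1,410.
Bidding 2,880: Collector P has the top bid, wins, and pays the second-highest bid 1,310. Payoff = 2,720 − 1,310 = 1,410.
Change = 1,410 − 1,410 = 0.
The bid only affects whether you win, not the price — here both bids land on the same side of the top rival bid, so the deviation is payoff-neutral.

Change in payoff: 0.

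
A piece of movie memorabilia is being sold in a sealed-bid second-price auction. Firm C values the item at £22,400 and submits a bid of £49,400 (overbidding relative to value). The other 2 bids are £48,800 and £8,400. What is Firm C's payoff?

Highest competing bid: £48,800.
Firm C's bid £49,400 is the highest overall, so Firm C wins and pays the second-highest bid, £48,800.
Payoff = value − price = £22,400 − £48,800 = -£26,400.

Payoff = -£26,400.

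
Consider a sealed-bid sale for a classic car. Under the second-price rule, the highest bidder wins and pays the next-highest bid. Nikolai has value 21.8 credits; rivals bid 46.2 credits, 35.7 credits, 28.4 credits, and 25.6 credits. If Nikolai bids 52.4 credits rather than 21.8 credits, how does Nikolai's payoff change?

The highest competing bid is 46.2 credits.
Bidding truthfully at 21.8 credits: the top bid is 46.2 credits (a rival), so Nikolai loses. Payoff = 0.0 credits.
Bidding 52.4 credits: Nikolai has the top bid, wins, and pays the second-highest bid 46.2 credits. Payoff = 21.8 credits − 46.2 credits = -24.4 credits.
Change = -24.4 credits − 0.0 credits = -24.4 credits.
Deviating from a truthful bid can only lose payoff in a second-price auction — never gain.

-24.4 credits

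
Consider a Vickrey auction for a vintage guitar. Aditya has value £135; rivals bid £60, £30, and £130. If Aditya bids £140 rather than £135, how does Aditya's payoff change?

The highest competing bid is £130.
Bidding truthfully at £135: Aditya has the top bid, wins, and pays the second-highest bid £130. Payoff = £135 − £130 = £5.
Bidding £140: Aditya has the top bid, wins, and pays the second-highest bid £130. Payoff = £135 − £130 = £5.
Change = £5 − £5 = £0.
The bid only affects whether you win, not the price — here both bids land on the same side of the top rival bid, so the deviation is payoff-neutral.

Payoff change: £0.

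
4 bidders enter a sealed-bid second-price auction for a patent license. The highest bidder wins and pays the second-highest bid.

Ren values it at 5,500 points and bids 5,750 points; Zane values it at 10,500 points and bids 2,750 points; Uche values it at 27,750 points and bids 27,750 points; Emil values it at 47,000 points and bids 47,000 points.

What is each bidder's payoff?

Ren 0 points, Zane 0 points, Uche 0 points, Emil 19,250 points.

Sorted high to low: Emil 47,000 points > Uche 27,750 points > Ren 5,750 points > Zane 2,750 points.
Emil has the top bid and wins; the price is the second-highest bid, 27,750 points.
Emil's payoff = 47,000 points − 27,750 points = 19,250 points. All other bidders lose, so their payoff is 0.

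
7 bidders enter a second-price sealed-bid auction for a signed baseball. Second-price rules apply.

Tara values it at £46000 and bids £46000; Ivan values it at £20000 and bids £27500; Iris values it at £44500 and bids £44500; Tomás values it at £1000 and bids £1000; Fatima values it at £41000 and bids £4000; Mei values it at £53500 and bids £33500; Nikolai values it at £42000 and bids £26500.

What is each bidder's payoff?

Bids in descending order: Tara £46000 > Iris £44500 > Mei £33500 > Ivan £27500 > Nikolai £26500 > Fatima £4000 > Tomás £1000.
Tara has the top bid and wins; the price is the second-highest bid, £44500.
Tara's payoff = £46000 − £44500 = £1500. All other bidders lose, so their payoff is 0.

Payoffs: Tara £1500, Ivan £0, Iris £0, Tomás £0, Fatima £0, Mei £0, Nikolai £0.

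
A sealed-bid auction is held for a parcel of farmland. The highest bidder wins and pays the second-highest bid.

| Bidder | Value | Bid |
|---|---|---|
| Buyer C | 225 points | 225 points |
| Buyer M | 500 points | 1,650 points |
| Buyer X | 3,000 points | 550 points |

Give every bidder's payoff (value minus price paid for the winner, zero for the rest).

Ordered from highest: Buyer M 1,650 points, then Buyer X 550 points, then Buyer C 225 points.
Buyer M has the top bid and wins; the price is the second-highest bid, 550 points.
Buyer M's payoff = 500 points − 550 points = -50 points. All other bidders lose, so their payoff is 0.

Buyer C 0 points, Buyer M -50 points, Buyer X 0 points.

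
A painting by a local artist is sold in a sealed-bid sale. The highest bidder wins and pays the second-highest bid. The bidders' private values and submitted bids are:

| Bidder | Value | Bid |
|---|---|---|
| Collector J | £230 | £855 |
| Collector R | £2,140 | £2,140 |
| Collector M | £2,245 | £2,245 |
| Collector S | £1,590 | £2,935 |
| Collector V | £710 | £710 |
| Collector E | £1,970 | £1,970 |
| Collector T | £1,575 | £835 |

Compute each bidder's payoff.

Ordered from highest: Collector S £2,935, then Collector M £2,245, then Collector R £2,140, then Collector E £1,970, then Collector J £855, then Collector T £835, then Collector V £710.
Collector S has the top bid and wins; the price is the second-highest bid, £2,245.
Collector S's payoff = £1,590 − £2,245 = -£655. All other bidders lose, so their payoff is 0.

Payoffs: Collector J £0, Collector R £0, Collector M £0, Collector S -£655, Collector V £0, Collector E £0, Collector T £0.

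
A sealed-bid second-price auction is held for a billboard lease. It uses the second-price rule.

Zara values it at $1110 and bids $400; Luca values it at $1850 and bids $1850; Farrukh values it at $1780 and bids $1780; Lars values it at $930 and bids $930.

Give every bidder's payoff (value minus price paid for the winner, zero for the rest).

Payoffs: Zara $0, Luca $70, Farrukh $0, Lars $0.

Sorted high to low: Luca $1850; Farrukh $1780; Lars $930; Zara $400.
Luca has the top bid and wins; the price is the second-highest bid, $1780.
Luca's payoff = $1850 − $1780 = $70. All other bidders lose, so their payoff is 0.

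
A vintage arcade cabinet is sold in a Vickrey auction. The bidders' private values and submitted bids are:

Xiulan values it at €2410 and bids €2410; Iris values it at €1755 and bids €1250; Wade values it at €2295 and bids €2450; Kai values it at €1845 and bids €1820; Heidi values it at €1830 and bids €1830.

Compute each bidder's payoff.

Xiulan €0, Iris €0, Wade -€115, Kai €0, Heidi €0.

Ranking the bids: Wade €2450, then Xiulan €2410, then Heidi €1830, then Kai €1820, then Iris €1250.
Wade has the top bid and wins; the price is the second-highest bid, €2410.
Wade's payoff = €2295 − €2410 = -€115. All other bidders lose, so their payoff is 0.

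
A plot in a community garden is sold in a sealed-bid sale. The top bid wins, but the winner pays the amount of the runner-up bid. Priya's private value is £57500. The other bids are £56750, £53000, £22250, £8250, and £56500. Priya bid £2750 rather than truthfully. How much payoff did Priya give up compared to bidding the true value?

The highest competing bid is £56750.
Bidding truthfully at £57500: Priya has the top bid, wins, and pays the second-highest bid £56750. Payoff = £57500 − £56750 = £750.
Bidding £2750: the top bid is £56750 (a rival), so Priya loses. Payoff = £0.
Regret = truthful payoff − actual payoff = £750 − £0 = £750.
Deviating from a truthful bid can only lose payoff in a second-price auction — never gain.

Regret: £750.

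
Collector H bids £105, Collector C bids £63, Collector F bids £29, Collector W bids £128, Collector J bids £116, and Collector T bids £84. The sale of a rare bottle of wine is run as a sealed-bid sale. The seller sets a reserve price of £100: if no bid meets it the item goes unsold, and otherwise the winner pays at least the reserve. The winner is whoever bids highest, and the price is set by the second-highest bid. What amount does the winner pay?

Bids in descending order: Collector W £128; Collector J £116; Collector H £105; Collector T £84; Collector C £63; Collector F £29.
Collector W has the highest bid, so Collector W wins.
The second-highest bid is £116, which exceeds the reserve, so that sets the price.

£116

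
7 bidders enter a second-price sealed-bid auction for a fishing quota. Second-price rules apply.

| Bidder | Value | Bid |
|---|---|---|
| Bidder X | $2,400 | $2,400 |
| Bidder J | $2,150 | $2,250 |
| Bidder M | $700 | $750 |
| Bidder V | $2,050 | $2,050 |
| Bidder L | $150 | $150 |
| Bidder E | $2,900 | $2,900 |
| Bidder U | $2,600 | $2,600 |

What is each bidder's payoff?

Bidder X $0, Bidder J $0, Bidder M $0, Bidder V $0, Bidder L $0, Bidder E $300, Bidder U $0.

Ranking the bids: Bidder E $2,900; Bidder U $2,600; Bidder X $2,400; Bidder J $2,250; Bidder V $2,050; Bidder M $750; Bidder L $150.
Bidder E has the top bid and wins; the price is the second-highest bid, $2,600.
Bidder E's payoff = $2,900 − $2,600 = $300. All other bidders lose, so their payoff is 0.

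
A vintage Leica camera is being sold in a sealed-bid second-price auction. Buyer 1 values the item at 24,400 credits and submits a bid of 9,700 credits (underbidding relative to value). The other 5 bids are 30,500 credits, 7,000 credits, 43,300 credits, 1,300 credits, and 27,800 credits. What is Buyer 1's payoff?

Highest competing bid: 43,300 credits.
Buyer 1's bid 9,700 credits is not the highest, so Buyer 1 loses, pays nothing, and earns zero payoff.

0 credits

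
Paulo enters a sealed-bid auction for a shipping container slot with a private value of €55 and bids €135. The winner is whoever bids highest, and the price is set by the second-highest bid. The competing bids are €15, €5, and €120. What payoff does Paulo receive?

Payoff = -€65.

Highest competing bid: €120.
Paulo's bid €135 is the highest overall, so Paulo wins and pays the second-highest bid, €120.
Payoff = value − price = €55 − €120 = -€65.
Overbidding won the item at a price above value — truthful bidding would have avoided this loss.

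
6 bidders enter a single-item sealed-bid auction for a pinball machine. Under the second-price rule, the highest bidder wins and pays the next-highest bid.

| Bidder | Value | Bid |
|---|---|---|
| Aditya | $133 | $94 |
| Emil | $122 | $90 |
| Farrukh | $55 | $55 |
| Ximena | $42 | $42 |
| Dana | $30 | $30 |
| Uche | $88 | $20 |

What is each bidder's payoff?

Ranking the bids: Aditya $94 > Emil $90 > Farrukh $55 > Ximena $42 > Dana $30 > Uche $20.
Aditya has the top bid and wins; the price is the second-highest bid, $90.
Aditya's payoff = $133 − $90 = $43. All other bidders lose, so their payoff is 0.

Aditya $43, Emil $0, Farrukh $0, Ximena $0, Dana $0, Uche $0.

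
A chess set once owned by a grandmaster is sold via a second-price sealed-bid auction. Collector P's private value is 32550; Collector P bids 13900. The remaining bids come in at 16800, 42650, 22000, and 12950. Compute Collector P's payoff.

Collector P's payoff: 0.

Highest competing bid: 42650.
Collector P's bid 13900 is not the highest, so Collector P loses, pays nothing, and earns zero payoff.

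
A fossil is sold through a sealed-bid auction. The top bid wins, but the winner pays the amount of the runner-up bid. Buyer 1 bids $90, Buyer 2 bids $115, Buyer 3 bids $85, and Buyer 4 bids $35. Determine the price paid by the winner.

Ordered from highest: Buyer 2 $115 > Buyer 1 $90 > Buyer 3 $85 > Buyer 4 $35.
Buyer 2 has the highest bid, so Buyer 2 wins.
The second-highest bid is $90, so that is what Buyer 2 pays.

Price paid: $90.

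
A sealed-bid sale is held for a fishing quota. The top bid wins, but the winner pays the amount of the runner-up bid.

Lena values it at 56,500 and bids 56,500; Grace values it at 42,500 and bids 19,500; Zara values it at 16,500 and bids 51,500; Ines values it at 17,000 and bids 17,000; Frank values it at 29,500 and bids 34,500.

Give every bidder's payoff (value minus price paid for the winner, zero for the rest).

Lena 5,000, Grace 0, Zara 0, Ines 0, Frank 0.

Sorted high to low: Lena 56,500, then Zara 51,500, then Frank 34,500, then Grace 19,500, then Ines 17,000.
Lena has the top bid and wins; the price is the second-highest bid, 51,500.
Lena's payoff = 56,500 − 51,500 = 5,000. All other bidders lose, so their payoff is 0.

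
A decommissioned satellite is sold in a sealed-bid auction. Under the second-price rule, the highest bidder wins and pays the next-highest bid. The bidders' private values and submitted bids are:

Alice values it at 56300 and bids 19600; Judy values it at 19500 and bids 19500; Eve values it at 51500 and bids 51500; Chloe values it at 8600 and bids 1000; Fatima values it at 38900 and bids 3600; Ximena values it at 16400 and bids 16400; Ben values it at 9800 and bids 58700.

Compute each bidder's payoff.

Alice 0, Judy 0, Eve 0, Chloe 0, Fatima 0, Ximena 0, Ben -41700.

Sorted high to low: Ben 58700, then Eve 51500, then Alice 19600, then Judy 19500, then Ximena 16400, then Fatima 3600, then Chloe 1000.
Ben has the top bid and wins; the price is the second-highest bid, 51500.
Ben's payoff = 9800 − 51500 = -41700. All other bidders lose, so their payoff is 0.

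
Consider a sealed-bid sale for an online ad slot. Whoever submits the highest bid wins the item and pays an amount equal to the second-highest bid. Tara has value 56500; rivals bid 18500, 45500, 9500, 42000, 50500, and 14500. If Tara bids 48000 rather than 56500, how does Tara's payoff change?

The highest competing bid is 50500.
Bidding truthfully at 56500: Tara has the top bid, wins, and pays the second-highest bid 50500. Payoff = 56500 − 50500 = 6000.
Bidding 48000: the top bid is 50500 (a rival), so Tara loses. Payoff = 0.
Change = 0 − 6000 = -6000.

-6000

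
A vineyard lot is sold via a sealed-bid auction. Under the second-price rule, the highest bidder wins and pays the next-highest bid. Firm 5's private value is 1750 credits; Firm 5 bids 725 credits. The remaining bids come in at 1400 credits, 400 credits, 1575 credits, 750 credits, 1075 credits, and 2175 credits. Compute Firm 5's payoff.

Highest competing bid: 2175 credits.
Firm 5's bid 725 credits is not the highest, so Firm 5 loses, pays nothing, and earns zero payoff.

0 credits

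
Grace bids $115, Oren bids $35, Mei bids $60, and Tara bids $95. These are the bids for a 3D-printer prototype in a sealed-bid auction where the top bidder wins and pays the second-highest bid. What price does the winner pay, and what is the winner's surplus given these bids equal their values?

The winner pays $95 for a surplus of $20.

Ordered from highest: Grace $115, then Tara $95, then Mei $60, then Oren $35.
Grace is the highest bidder, so Grace wins.
Under the second-price rule, the price is the second-highest bid: $95.
Surplus = $115 − $95 = $20.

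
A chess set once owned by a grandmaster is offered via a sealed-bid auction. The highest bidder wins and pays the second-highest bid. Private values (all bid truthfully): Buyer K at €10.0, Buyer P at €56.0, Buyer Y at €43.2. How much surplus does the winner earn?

Sorted high to low: Buyer P €56.0 > Buyer Y €43.2 > Buyer K €10.0.
Buyer P wins with the top bid and pays the second-highest, €43.2.
Surplus = €56.0 − €43.2 = €12.8.

€12.8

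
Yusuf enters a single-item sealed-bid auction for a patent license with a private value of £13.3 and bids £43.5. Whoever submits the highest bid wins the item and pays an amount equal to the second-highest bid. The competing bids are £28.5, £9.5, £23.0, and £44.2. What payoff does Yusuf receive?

Highest competing bid: £44.2.
Yusuf's bid £43.5 is not the highest, so Yusuf loses, pays nothing, and earns zero payoff.

£0.0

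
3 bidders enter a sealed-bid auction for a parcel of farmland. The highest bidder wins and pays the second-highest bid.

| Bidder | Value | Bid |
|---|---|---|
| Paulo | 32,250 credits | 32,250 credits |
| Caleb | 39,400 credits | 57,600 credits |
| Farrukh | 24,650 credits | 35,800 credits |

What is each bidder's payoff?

Payoffs: Paulo 0 credits, Caleb 3,600 credits, Farrukh 0 credits.

Ranking the bids: Caleb 57,600 credits; Farrukh 35,800 credits; Paulo 32,250 credits.
Caleb has the top bid and wins; the price is the second-highest bid, 35,800 credits.
Caleb's payoff = 39,400 credits − 35,800 credits = 3,600 credits. All other bidders lose, so their payoff is 0.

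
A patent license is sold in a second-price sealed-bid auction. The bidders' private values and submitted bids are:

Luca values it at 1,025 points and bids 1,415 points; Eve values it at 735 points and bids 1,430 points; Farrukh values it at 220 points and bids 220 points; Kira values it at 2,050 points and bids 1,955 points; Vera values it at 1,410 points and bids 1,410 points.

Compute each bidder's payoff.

Ordered from highest: Kira 1,955 points > Eve 1,430 points > Luca 1,415 points > Vera 1,410 points > Farrukh 220 points.
Kira has the top bid and wins; the price is the second-highest bid, 1,430 points.
Kira's payoff = 2,050 points − 1,430 points = 620 points. All other bidders lose, so their payoff is 0.

Luca 0 points, Eve 0 points, Farrukh 0 points, Kira 620 points, Vera 0 points.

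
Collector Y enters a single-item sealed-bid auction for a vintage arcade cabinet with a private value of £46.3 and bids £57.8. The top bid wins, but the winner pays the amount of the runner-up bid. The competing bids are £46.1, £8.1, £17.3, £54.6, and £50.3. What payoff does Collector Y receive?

Highest competing bid: £54.6.
Collector Y's bid £57.8 is the highest overall, so Collector Y wins and pays the second-highest bid, £54.6.
Payoff = value − price = £46.3 − £54.6 = -£8.3.
Overbidding won the item at a price above value — truthful bidding would have avoided this loss.

-£8.3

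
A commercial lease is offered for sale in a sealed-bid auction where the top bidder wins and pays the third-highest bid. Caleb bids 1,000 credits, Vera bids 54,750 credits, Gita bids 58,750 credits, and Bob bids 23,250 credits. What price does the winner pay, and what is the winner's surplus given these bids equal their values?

Bids in descending order: Gita 58,750 credits > Vera 54,750 credits > Bob 23,250 credits > Caleb 1,000 credits.
Gita is the highest bidder, so Gita wins.
Under the third-price rule, the price is the third-highest bid: 23,250 credits.
Surplus = 58,750 credits − 23,250 credits = 35,500 credits.

The winner pays 23,250 credits for a surplus of 35,500 credits.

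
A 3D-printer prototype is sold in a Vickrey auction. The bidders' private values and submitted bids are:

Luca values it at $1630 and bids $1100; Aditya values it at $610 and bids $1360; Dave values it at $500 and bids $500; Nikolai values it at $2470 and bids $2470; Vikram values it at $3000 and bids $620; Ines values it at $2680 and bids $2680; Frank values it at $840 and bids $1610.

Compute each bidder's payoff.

Payoffs: Luca $0, Aditya $0, Dave $0, Nikolai $0, Vikram $0, Ines $210, Frank $0.

Ordered from highest: Ines $2680, then Nikolai $2470, then Frank $1610, then Aditya $1360, then Luca $1100, then Vikram $620, then Dave $500.
Ines has the top bid and wins; the price is the second-highest bid, $2470.
Ines's payoff = $2680 − $2470 = $210. All other bidders lose, so their payoff is 0.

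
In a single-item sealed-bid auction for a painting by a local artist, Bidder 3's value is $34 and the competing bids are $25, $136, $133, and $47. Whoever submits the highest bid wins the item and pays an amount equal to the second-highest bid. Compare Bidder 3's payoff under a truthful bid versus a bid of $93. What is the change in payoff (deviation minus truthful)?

The highest competing bid is $136.
Bidding truthfully at $34: the top bid is $136 (a rival), so Bidder 3 loses. Payoff = $0.
Bidding $93: the top bid is $136 (a rival), so Bidder 3 loses. Payoff = $0.
Change = $0 − $0 = $0.

Change in payoff: $0.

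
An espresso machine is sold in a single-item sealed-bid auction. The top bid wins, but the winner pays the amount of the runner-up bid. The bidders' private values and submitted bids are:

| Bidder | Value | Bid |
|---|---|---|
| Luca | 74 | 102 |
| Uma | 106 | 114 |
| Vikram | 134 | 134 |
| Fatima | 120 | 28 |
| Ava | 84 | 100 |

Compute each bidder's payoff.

Payoffs: Luca 0, Uma 0, Vikram 20, Fatima 0, Ava 0.

Ordered from highest: Vikram 134 > Uma 114 > Luca 102 > Ava 100 > Fatima 28.
Vikram has the top bid and wins; the price is the second-highest bid, 114.
Vikram's payoff = 134 − 114 = 20. All other bidders lose, so their payoff is 0.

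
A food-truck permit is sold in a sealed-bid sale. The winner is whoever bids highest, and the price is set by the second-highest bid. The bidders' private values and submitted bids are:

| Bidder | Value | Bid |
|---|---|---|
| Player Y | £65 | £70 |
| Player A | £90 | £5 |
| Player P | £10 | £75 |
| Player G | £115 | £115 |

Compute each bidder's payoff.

Ranking the bids: Player G £115; Player P £75; Player Y £70; Player A £5.
Player G has the top bid and wins; the price is the second-highest bid, £75.
Player G's payoff = £115 − £75 = £40. All other bidders lose, so their payoff is 0.

Player Y £0, Player A £0, Player P £0, Player G £40.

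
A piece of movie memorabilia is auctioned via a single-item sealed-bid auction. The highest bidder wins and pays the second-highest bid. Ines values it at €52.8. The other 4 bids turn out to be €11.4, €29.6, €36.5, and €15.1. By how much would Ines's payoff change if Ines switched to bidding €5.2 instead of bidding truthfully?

-€16.3

The highest competing bid is €36.5.
Bidding truthfully at €52.8: Ines has the top bid, wins, and pays the second-highest bid €36.5. Payoff = €52.8 − €36.5 = €16.3.
Bidding €5.2: the top bid is €36.5 (a rival), so Ines loses. Payoff = €0.0.
Change = €0.0 − €16.3 = -€16.3.
Deviating from a truthful bid can only lose payoff in a second-price auction — never gain.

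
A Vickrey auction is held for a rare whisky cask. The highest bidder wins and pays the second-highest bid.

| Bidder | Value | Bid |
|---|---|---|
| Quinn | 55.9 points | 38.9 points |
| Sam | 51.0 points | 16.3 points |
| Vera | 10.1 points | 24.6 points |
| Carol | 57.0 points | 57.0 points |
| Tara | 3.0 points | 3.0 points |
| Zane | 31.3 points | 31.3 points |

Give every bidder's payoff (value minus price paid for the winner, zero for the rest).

Payoffs: Quinn 0.0 points, Sam 0.0 points, Vera 0.0 points, Carol 18.1 points, Tara 0.0 points, Zane 0.0 points.

Sorted high to low: Carol 57.0 points; Quinn 38.9 points; Zane 31.3 points; Vera 24.6 points; Sam 16.3 points; Tara 3.0 points.
Carol has the top bid and wins; the price is the second-highest bid, 38.9 points.
Carol's payoff = 57.0 points − 38.9 points = 18.1 points. All other bidders lose, so their payoff is 0.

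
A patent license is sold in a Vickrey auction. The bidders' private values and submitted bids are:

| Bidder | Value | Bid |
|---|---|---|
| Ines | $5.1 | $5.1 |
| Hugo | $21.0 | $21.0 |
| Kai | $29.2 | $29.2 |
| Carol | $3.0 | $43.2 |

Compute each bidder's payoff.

Bids in descending order: Carol $43.2, then Kai $29.2, then Hugo $21.0, then Ines $5.1.
Carol has the top bid and wins; the price is the second-highest bid, $29.2.
Carol's payoff = $3.0 − $29.2 = -$26.2. All other bidders lose, so their payoff is 0.

Payoffs: Ines $0.0, Hugo $0.0, Kai $0.0, Carol -$26.2.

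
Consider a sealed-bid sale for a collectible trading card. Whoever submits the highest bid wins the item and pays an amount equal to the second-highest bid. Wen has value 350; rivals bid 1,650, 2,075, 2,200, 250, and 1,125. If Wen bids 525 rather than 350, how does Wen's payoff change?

The highest competing bid is 2,200.
Bidding truthfully at 350: the top bid is 2,200 (a rival), so Wen loses. Payoff = 0.
Bidding 525: the top bid is 2,200 (a rival), so Wen loses. Payoff = 0.
Change = 0 − 0 = 0.
The bid only affects whether you win, not the price — here both bids land on the same side of the top rival bid, so the deviation is payoff-neutral.

Change in payoff: 0.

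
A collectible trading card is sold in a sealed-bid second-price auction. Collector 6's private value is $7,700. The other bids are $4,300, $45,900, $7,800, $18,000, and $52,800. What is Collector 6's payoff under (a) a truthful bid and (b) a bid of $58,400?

Truthful: $0; alternative: -$45,100.

The highest competing bid is $52,800.
Bidding truthfully at $7,700: the top bid is $52,800 (a rival), so Collector 6 loses. Payoff = $0.
Bidding $58,400: Collector 6 has the top bid, wins, and pays the second-highest bid $52,800. Payoff = $7,700 − $52,800 = -$45,100.
This is the dominant-strategy logic: truthful bidding weakly beats any alternative.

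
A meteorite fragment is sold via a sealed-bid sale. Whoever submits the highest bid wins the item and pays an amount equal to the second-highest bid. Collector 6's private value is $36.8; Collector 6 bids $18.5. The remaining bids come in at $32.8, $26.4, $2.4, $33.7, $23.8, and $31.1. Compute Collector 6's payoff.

Highest competing bid: $33.7.
Collector 6's bid $18.5 is not the highest, so Collector 6 loses, pays nothing, and earns zero payoff.

$0.0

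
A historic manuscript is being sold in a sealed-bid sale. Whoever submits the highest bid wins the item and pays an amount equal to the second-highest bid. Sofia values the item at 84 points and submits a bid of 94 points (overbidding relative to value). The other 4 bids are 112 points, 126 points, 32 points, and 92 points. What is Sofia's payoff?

Highest competing bid: 126 points.
Sofia's bid 94 points is not the highest, so Sofia loses, pays nothing, and earns zero payoff.

Sofia's payoff: 0 points.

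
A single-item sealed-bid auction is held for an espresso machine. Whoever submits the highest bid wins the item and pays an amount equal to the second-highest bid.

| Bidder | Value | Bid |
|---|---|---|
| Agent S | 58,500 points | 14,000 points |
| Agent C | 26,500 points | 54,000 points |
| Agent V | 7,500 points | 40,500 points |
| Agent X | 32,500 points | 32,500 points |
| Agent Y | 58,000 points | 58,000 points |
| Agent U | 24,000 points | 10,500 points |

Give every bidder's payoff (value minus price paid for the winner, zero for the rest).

Ranking the bids: Agent Y 58,000 points, then Agent C 54,000 points, then Agent V 40,500 points, then Agent X 32,500 points, then Agent S 14,000 points, then Agent U 10,500 points.
Agent Y has the top bid and wins; the price is the second-highest bid, 54,000 points.
Agent Y's payoff = 58,000 points − 54,000 points = 4,000 points. All other bidders lose, so their payoff is 0.

Agent S 0 points, Agent C 0 points, Agent V 0 points, Agent X 0 points, Agent Y 4,000 points, Agent U 0 points.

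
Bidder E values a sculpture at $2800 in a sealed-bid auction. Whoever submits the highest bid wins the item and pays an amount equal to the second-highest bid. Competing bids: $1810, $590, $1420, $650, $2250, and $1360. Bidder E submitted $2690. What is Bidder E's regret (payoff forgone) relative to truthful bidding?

The highest competing bid is $2250.
Bidding truthfully at $2800: Bidder E has the top bid, wins, and pays the second-highest bid $2250. Payoff = $2800 − $2250 = $550.
Bidding $2690: Bidder E has the top bid, wins, and pays the second-highest bid $2250. Payoff = $2800 − $2250 = $550.
Regret = truthful payoff − actual payoff = $550 − $550 = $0.

$0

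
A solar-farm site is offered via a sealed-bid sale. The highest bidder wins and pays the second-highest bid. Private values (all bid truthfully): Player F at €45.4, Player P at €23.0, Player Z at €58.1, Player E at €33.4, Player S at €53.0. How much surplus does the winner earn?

Winner's surplus: €5.1.

Ranking the bids: Player Z €58.1; Player S €53.0; Player F €45.4; Player E €33.4; Player P €23.0.
Player Z wins with the top bid and pays the second-highest, €53.0.
Surplus = €58.1 − €53.0 = €5.1.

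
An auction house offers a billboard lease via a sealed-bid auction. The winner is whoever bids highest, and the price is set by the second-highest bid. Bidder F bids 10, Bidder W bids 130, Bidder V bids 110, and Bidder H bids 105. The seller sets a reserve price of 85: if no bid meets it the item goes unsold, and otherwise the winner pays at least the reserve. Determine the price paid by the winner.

Price paid: 110.

Ordered from highest: Bidder W 130 > Bidder V 110 > Bidder H 105 > Bidder F 10.
Bidder W has the highest bid, so Bidder W wins.
The second-highest bid is 110, which exceeds the reserve, so that sets the price.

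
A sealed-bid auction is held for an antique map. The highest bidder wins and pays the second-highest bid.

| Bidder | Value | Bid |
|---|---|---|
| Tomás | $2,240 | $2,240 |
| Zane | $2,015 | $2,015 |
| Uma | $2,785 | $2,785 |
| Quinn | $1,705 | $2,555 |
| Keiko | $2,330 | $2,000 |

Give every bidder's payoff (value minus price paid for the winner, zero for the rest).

Sorted high to low: Uma $2,785, then Quinn $2,555, then Tomás $2,240, then Zane $2,015, then Keiko $2,000.
Uma has the top bid and wins; the price is the second-highest bid, $2,555.
Uma's payoff = $2,785 − $2,555 = $230. All other bidders lose, so their payoff is 0.

Payoffs: Tomás $0, Zane $0, Uma $230, Quinn $0, Keiko $0.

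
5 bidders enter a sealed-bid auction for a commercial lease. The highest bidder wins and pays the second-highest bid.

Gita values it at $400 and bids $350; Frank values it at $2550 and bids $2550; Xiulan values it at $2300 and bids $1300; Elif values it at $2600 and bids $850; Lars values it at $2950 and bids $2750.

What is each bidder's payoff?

Payoffs: Gita $0, Frank $0, Xiulan $0, Elif $0, Lars $400.

Ordered from highest: Lars $2750 > Frank $2550 > Xiulan $1300 > Elif $850 > Gita $350.
Lars has the top bid and wins; the price is the second-highest bid, $2550.
Lars's payoff = $2950 − $2550 = $400. All other bidders lose, so their payoff is 0.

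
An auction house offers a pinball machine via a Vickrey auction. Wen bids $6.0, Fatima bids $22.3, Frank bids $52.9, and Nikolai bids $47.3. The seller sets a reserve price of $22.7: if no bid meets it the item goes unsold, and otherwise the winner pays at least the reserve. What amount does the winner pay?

Bids in descending order: Frank $52.9, then Nikolai $47.3, then Fatima $22.3, then Wen $6.0.
Frank has the highest bid, so Frank wins.
The second-highest bid is $47.3, which exceeds the reserve, so that sets the price.

Price paid: $47.3.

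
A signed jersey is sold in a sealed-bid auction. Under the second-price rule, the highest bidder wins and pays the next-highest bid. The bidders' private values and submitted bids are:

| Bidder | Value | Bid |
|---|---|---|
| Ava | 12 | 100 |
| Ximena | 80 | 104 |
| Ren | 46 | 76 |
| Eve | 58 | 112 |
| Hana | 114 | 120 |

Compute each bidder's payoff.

Ranking the bids: Hana 120; Eve 112; Ximena 104; Ava 100; Ren 76.
Hana has the top bid and wins; the price is the second-highest bid, 112.
Hana's payoff = 114 − 112 = 2. All other bidders lose, so their payoff is 0.

Ava 0, Ximena 0, Ren 0, Eve 0, Hana 2.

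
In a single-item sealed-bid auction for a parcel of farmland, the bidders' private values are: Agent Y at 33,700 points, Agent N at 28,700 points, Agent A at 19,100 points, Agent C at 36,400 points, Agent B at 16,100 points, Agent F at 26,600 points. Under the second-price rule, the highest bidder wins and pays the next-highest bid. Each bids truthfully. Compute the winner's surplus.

Bids in descending order: Agent C 36,400 points > Agent Y 33,700 points > Agent N 28,700 points > Agent F 26,600 points > Agent A 19,100 points > Agent B 16,100 points.
Agent C wins with the top bid and pays the second-highest, 33,700 points.
Surplus = 36,400 points − 33,700 points = 2,700 points.

Surplus = 2,700 points.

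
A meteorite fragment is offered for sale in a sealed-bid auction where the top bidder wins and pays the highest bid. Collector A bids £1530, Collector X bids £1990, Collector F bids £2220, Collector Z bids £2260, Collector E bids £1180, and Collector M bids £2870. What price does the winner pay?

Bids in descending order: Collector M £2870, then Collector Z £2260, then Collector F £2220, then Collector X £1990, then Collector A £1530, then Collector E £1180.
Collector M is the highest bidder, so Collector M wins.
Under the first-price rule, the price is the highest bid: £2870.

£2870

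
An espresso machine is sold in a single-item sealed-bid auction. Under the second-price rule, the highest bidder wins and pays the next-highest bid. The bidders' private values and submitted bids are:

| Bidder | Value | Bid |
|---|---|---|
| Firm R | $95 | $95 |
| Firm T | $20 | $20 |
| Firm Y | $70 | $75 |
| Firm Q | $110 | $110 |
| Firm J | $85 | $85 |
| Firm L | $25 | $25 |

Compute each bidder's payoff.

Bids in descending order: Firm Q $110, then Firm R $95, then Firm J $85, then Firm Y $75, then Firm L $25, then Firm T $20.
Firm Q has the top bid and wins; the price is the second-highest bid, $95.
Firm Q's payoff = $110 − $95 = $15. All other bidders lose, so their payoff is 0.

Firm R $0, Firm T $0, Firm Y $0, Firm Q $15, Firm J $0, Firm L $0.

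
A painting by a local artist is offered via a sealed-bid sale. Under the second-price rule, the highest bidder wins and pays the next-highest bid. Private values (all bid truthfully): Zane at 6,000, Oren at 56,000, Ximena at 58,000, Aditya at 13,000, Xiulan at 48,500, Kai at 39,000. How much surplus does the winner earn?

Ordered from highest: Ximena 58,000 > Oren 56,000 > Xiulan 48,500 > Kai 39,000 > Aditya 13,000 > Zane 6,000.
Ximena wins with the top bid and pays the second-highest, 56,000.
Surplus = 58,000 − 56,000 = 2,000.

Winner's surplus: 2,000.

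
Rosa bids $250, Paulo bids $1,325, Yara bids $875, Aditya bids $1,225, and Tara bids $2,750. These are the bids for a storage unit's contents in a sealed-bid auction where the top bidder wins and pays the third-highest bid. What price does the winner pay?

Ordered from highest: Tara $2,750; Paulo $1,325; Aditya $1,225; Yara $875; Rosa $250.
Tara is the highest bidder, so Tara wins.
Under the third-price rule, the price is the third-highest bid: $1,225.

$1,225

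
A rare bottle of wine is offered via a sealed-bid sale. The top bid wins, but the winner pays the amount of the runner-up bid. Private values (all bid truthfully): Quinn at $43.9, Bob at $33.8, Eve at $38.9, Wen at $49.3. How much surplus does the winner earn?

Sorted high to low: Wen $49.3; Quinn $43.9; Eve $38.9; Bob $33.8.
Wen wins with the top bid and pays the second-highest, $43.9.
Surplus = $49.3 − $43.9 = $5.4.

Winner's surplus: $5.4.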